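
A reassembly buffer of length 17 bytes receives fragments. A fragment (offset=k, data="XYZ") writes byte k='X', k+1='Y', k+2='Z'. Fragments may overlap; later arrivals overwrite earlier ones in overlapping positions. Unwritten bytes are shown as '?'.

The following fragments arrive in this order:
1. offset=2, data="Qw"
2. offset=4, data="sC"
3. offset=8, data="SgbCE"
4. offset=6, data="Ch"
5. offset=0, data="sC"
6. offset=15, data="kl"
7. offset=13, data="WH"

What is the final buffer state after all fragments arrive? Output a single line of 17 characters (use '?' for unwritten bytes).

Answer: sCQwsCChSgbCEWHkl

Derivation:
Fragment 1: offset=2 data="Qw" -> buffer=??Qw?????????????
Fragment 2: offset=4 data="sC" -> buffer=??QwsC???????????
Fragment 3: offset=8 data="SgbCE" -> buffer=??QwsC??SgbCE????
Fragment 4: offset=6 data="Ch" -> buffer=??QwsCChSgbCE????
Fragment 5: offset=0 data="sC" -> buffer=sCQwsCChSgbCE????
Fragment 6: offset=15 data="kl" -> buffer=sCQwsCChSgbCE??kl
Fragment 7: offset=13 data="WH" -> buffer=sCQwsCChSgbCEWHkl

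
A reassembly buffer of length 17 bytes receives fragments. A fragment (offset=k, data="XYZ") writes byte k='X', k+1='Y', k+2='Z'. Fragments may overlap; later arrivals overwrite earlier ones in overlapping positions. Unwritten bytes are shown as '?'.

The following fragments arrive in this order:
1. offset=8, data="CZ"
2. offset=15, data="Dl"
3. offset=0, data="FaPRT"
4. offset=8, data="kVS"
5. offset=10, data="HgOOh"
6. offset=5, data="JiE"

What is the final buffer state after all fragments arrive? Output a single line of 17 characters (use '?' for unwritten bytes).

Answer: FaPRTJiEkVHgOOhDl

Derivation:
Fragment 1: offset=8 data="CZ" -> buffer=????????CZ???????
Fragment 2: offset=15 data="Dl" -> buffer=????????CZ?????Dl
Fragment 3: offset=0 data="FaPRT" -> buffer=FaPRT???CZ?????Dl
Fragment 4: offset=8 data="kVS" -> buffer=FaPRT???kVS????Dl
Fragment 5: offset=10 data="HgOOh" -> buffer=FaPRT???kVHgOOhDl
Fragment 6: offset=5 data="JiE" -> buffer=FaPRTJiEkVHgOOhDl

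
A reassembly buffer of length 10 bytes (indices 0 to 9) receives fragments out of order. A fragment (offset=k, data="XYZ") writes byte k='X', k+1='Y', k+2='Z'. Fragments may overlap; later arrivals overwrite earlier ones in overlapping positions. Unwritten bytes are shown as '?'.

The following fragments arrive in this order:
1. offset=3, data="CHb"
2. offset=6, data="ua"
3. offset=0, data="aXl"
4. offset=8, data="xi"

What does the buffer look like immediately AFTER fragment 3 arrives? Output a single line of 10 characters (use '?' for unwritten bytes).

Fragment 1: offset=3 data="CHb" -> buffer=???CHb????
Fragment 2: offset=6 data="ua" -> buffer=???CHbua??
Fragment 3: offset=0 data="aXl" -> buffer=aXlCHbua??

Answer: aXlCHbua??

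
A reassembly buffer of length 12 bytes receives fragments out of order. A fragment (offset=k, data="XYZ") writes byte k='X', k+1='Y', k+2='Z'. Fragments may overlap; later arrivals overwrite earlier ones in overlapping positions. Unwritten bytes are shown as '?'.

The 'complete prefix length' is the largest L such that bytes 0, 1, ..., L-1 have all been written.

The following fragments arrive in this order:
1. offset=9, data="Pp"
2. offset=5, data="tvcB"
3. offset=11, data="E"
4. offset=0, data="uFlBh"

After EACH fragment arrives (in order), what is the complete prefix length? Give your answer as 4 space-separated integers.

Answer: 0 0 0 12

Derivation:
Fragment 1: offset=9 data="Pp" -> buffer=?????????Pp? -> prefix_len=0
Fragment 2: offset=5 data="tvcB" -> buffer=?????tvcBPp? -> prefix_len=0
Fragment 3: offset=11 data="E" -> buffer=?????tvcBPpE -> prefix_len=0
Fragment 4: offset=0 data="uFlBh" -> buffer=uFlBhtvcBPpE -> prefix_len=12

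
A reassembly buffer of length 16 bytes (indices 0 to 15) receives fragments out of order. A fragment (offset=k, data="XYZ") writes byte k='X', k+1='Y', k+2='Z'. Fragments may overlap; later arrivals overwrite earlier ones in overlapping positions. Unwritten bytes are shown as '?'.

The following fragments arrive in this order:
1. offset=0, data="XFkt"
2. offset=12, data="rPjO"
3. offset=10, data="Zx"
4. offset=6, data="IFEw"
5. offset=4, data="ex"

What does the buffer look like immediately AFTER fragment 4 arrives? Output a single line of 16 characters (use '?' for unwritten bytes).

Answer: XFkt??IFEwZxrPjO

Derivation:
Fragment 1: offset=0 data="XFkt" -> buffer=XFkt????????????
Fragment 2: offset=12 data="rPjO" -> buffer=XFkt????????rPjO
Fragment 3: offset=10 data="Zx" -> buffer=XFkt??????ZxrPjO
Fragment 4: offset=6 data="IFEw" -> buffer=XFkt??IFEwZxrPjO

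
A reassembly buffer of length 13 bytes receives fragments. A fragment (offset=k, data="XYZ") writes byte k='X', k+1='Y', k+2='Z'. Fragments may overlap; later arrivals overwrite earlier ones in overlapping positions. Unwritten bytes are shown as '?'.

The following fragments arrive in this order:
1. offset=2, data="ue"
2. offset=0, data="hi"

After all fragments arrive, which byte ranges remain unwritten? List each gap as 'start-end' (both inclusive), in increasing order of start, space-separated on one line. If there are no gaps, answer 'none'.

Fragment 1: offset=2 len=2
Fragment 2: offset=0 len=2
Gaps: 4-12

Answer: 4-12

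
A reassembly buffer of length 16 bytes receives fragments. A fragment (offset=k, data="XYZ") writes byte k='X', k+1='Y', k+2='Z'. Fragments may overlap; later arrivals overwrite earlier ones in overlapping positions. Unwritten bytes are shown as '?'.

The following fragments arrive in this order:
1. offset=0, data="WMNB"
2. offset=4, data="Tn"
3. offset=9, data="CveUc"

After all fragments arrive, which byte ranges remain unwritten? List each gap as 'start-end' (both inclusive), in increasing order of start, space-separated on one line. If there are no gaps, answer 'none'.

Fragment 1: offset=0 len=4
Fragment 2: offset=4 len=2
Fragment 3: offset=9 len=5
Gaps: 6-8 14-15

Answer: 6-8 14-15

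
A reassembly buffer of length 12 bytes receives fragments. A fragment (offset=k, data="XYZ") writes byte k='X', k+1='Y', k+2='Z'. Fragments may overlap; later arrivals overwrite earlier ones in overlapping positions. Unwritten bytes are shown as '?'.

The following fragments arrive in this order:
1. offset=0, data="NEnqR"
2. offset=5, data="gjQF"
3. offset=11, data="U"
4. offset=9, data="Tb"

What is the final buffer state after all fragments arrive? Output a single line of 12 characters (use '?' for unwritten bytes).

Fragment 1: offset=0 data="NEnqR" -> buffer=NEnqR???????
Fragment 2: offset=5 data="gjQF" -> buffer=NEnqRgjQF???
Fragment 3: offset=11 data="U" -> buffer=NEnqRgjQF??U
Fragment 4: offset=9 data="Tb" -> buffer=NEnqRgjQFTbU

Answer: NEnqRgjQFTbU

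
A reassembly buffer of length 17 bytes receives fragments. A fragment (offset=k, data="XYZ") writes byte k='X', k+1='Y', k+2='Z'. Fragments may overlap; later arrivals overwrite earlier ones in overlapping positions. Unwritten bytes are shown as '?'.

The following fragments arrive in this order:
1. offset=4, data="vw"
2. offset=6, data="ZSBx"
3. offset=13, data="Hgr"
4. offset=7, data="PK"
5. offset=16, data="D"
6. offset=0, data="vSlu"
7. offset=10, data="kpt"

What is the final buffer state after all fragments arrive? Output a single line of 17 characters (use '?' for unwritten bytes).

Answer: vSluvwZPKxkptHgrD

Derivation:
Fragment 1: offset=4 data="vw" -> buffer=????vw???????????
Fragment 2: offset=6 data="ZSBx" -> buffer=????vwZSBx???????
Fragment 3: offset=13 data="Hgr" -> buffer=????vwZSBx???Hgr?
Fragment 4: offset=7 data="PK" -> buffer=????vwZPKx???Hgr?
Fragment 5: offset=16 data="D" -> buffer=????vwZPKx???HgrD
Fragment 6: offset=0 data="vSlu" -> buffer=vSluvwZPKx???HgrD
Fragment 7: offset=10 data="kpt" -> buffer=vSluvwZPKxkptHgrD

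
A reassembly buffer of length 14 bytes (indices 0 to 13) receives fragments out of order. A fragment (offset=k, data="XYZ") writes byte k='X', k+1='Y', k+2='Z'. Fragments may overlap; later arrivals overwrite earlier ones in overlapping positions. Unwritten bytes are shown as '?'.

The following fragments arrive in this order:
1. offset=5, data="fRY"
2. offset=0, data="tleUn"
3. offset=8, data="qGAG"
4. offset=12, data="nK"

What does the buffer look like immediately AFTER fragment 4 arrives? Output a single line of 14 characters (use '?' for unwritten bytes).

Fragment 1: offset=5 data="fRY" -> buffer=?????fRY??????
Fragment 2: offset=0 data="tleUn" -> buffer=tleUnfRY??????
Fragment 3: offset=8 data="qGAG" -> buffer=tleUnfRYqGAG??
Fragment 4: offset=12 data="nK" -> buffer=tleUnfRYqGAGnK

Answer: tleUnfRYqGAGnK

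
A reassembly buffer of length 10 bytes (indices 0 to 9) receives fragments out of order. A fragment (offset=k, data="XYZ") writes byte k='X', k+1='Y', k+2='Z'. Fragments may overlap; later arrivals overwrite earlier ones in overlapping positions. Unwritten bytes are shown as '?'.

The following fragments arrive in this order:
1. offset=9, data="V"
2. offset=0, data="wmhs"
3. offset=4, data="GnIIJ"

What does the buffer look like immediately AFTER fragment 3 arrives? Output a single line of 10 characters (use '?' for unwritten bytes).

Answer: wmhsGnIIJV

Derivation:
Fragment 1: offset=9 data="V" -> buffer=?????????V
Fragment 2: offset=0 data="wmhs" -> buffer=wmhs?????V
Fragment 3: offset=4 data="GnIIJ" -> buffer=wmhsGnIIJV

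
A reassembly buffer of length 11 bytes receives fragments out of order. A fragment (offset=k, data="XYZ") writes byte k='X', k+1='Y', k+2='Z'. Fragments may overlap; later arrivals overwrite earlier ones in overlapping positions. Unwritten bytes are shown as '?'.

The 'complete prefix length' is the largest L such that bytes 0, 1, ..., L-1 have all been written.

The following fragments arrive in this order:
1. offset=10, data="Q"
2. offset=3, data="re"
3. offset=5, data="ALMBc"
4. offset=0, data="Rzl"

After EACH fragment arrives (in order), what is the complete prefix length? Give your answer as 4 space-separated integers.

Fragment 1: offset=10 data="Q" -> buffer=??????????Q -> prefix_len=0
Fragment 2: offset=3 data="re" -> buffer=???re?????Q -> prefix_len=0
Fragment 3: offset=5 data="ALMBc" -> buffer=???reALMBcQ -> prefix_len=0
Fragment 4: offset=0 data="Rzl" -> buffer=RzlreALMBcQ -> prefix_len=11

Answer: 0 0 0 11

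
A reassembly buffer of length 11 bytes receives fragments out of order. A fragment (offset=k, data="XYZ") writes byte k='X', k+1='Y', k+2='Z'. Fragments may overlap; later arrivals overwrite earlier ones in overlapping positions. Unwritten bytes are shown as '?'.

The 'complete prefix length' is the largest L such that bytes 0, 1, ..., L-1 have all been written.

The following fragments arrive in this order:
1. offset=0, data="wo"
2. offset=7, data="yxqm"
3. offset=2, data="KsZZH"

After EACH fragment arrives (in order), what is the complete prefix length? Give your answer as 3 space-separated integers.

Fragment 1: offset=0 data="wo" -> buffer=wo????????? -> prefix_len=2
Fragment 2: offset=7 data="yxqm" -> buffer=wo?????yxqm -> prefix_len=2
Fragment 3: offset=2 data="KsZZH" -> buffer=woKsZZHyxqm -> prefix_len=11

Answer: 2 2 11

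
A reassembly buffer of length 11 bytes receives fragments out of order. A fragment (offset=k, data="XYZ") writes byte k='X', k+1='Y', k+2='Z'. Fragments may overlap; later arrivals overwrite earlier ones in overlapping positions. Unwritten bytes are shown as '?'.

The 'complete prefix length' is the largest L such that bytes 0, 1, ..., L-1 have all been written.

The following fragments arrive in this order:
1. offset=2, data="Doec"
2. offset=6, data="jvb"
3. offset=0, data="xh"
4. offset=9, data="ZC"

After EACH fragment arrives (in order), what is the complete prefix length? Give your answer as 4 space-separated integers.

Fragment 1: offset=2 data="Doec" -> buffer=??Doec????? -> prefix_len=0
Fragment 2: offset=6 data="jvb" -> buffer=??Doecjvb?? -> prefix_len=0
Fragment 3: offset=0 data="xh" -> buffer=xhDoecjvb?? -> prefix_len=9
Fragment 4: offset=9 data="ZC" -> buffer=xhDoecjvbZC -> prefix_len=11

Answer: 0 0 9 11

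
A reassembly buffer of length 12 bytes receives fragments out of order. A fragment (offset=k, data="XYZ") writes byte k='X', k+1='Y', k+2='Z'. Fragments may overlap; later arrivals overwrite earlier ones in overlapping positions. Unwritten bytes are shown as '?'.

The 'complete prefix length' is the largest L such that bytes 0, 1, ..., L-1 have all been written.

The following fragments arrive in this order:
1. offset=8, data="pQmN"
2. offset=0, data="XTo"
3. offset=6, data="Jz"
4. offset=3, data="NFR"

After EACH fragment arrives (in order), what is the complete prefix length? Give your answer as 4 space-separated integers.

Answer: 0 3 3 12

Derivation:
Fragment 1: offset=8 data="pQmN" -> buffer=????????pQmN -> prefix_len=0
Fragment 2: offset=0 data="XTo" -> buffer=XTo?????pQmN -> prefix_len=3
Fragment 3: offset=6 data="Jz" -> buffer=XTo???JzpQmN -> prefix_len=3
Fragment 4: offset=3 data="NFR" -> buffer=XToNFRJzpQmN -> prefix_len=12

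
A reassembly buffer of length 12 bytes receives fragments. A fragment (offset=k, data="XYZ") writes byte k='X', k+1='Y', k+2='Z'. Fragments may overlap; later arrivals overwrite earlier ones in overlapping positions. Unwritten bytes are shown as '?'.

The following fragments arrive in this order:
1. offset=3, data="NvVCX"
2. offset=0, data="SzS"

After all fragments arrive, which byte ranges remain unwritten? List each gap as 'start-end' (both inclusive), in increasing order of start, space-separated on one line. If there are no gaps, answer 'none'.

Fragment 1: offset=3 len=5
Fragment 2: offset=0 len=3
Gaps: 8-11

Answer: 8-11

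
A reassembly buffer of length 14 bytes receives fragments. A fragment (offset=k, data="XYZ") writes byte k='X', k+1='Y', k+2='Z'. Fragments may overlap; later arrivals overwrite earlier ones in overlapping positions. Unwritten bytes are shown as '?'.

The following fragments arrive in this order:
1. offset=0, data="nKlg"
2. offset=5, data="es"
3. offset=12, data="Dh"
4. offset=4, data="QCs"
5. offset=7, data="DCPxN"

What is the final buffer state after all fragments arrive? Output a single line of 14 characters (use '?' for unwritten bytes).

Fragment 1: offset=0 data="nKlg" -> buffer=nKlg??????????
Fragment 2: offset=5 data="es" -> buffer=nKlg?es???????
Fragment 3: offset=12 data="Dh" -> buffer=nKlg?es?????Dh
Fragment 4: offset=4 data="QCs" -> buffer=nKlgQCs?????Dh
Fragment 5: offset=7 data="DCPxN" -> buffer=nKlgQCsDCPxNDh

Answer: nKlgQCsDCPxNDh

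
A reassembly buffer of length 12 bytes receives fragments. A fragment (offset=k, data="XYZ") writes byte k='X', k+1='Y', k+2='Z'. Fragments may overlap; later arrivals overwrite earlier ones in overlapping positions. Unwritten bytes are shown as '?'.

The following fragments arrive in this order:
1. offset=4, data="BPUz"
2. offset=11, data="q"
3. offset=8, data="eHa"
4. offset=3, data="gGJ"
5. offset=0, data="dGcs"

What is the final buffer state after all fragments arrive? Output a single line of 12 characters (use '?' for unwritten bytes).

Answer: dGcsGJUzeHaq

Derivation:
Fragment 1: offset=4 data="BPUz" -> buffer=????BPUz????
Fragment 2: offset=11 data="q" -> buffer=????BPUz???q
Fragment 3: offset=8 data="eHa" -> buffer=????BPUzeHaq
Fragment 4: offset=3 data="gGJ" -> buffer=???gGJUzeHaq
Fragment 5: offset=0 data="dGcs" -> buffer=dGcsGJUzeHaq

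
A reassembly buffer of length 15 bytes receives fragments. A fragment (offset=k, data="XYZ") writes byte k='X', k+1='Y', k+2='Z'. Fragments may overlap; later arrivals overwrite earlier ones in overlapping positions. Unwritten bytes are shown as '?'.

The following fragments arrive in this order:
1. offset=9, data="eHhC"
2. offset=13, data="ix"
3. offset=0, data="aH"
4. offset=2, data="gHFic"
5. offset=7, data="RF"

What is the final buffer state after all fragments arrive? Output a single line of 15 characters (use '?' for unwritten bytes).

Answer: aHgHFicRFeHhCix

Derivation:
Fragment 1: offset=9 data="eHhC" -> buffer=?????????eHhC??
Fragment 2: offset=13 data="ix" -> buffer=?????????eHhCix
Fragment 3: offset=0 data="aH" -> buffer=aH???????eHhCix
Fragment 4: offset=2 data="gHFic" -> buffer=aHgHFic??eHhCix
Fragment 5: offset=7 data="RF" -> buffer=aHgHFicRFeHhCix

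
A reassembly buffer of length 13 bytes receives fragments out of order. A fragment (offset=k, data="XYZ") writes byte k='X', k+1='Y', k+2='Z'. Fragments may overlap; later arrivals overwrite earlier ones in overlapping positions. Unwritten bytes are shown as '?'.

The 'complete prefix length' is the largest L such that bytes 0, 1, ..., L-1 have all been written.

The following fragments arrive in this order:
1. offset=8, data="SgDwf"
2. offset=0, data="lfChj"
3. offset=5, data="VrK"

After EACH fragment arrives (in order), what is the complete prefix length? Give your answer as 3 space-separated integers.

Answer: 0 5 13

Derivation:
Fragment 1: offset=8 data="SgDwf" -> buffer=????????SgDwf -> prefix_len=0
Fragment 2: offset=0 data="lfChj" -> buffer=lfChj???SgDwf -> prefix_len=5
Fragment 3: offset=5 data="VrK" -> buffer=lfChjVrKSgDwf -> prefix_len=13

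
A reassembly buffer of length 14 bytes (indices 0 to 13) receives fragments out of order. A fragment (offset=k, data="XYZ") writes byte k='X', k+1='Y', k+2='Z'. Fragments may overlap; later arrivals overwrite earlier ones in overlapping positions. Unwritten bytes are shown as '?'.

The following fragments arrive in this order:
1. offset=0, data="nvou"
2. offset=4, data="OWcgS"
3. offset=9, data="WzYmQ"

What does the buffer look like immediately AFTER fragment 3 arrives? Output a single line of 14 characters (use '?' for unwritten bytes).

Answer: nvouOWcgSWzYmQ

Derivation:
Fragment 1: offset=0 data="nvou" -> buffer=nvou??????????
Fragment 2: offset=4 data="OWcgS" -> buffer=nvouOWcgS?????
Fragment 3: offset=9 data="WzYmQ" -> buffer=nvouOWcgSWzYmQ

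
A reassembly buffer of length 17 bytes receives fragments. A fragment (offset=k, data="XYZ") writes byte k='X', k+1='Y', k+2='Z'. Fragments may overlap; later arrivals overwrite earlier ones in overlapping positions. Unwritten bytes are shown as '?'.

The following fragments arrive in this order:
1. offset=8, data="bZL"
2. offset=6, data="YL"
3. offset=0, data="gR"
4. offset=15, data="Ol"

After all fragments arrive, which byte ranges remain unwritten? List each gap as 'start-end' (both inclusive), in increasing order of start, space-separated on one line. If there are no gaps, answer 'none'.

Answer: 2-5 11-14

Derivation:
Fragment 1: offset=8 len=3
Fragment 2: offset=6 len=2
Fragment 3: offset=0 len=2
Fragment 4: offset=15 len=2
Gaps: 2-5 11-14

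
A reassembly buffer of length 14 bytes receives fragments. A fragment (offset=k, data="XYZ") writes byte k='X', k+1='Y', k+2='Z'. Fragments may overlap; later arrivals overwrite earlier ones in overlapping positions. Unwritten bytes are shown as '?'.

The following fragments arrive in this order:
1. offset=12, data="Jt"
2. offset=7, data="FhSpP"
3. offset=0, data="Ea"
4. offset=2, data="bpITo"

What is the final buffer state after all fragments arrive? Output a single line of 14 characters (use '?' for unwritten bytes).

Answer: EabpIToFhSpPJt

Derivation:
Fragment 1: offset=12 data="Jt" -> buffer=????????????Jt
Fragment 2: offset=7 data="FhSpP" -> buffer=???????FhSpPJt
Fragment 3: offset=0 data="Ea" -> buffer=Ea?????FhSpPJt
Fragment 4: offset=2 data="bpITo" -> buffer=EabpIToFhSpPJt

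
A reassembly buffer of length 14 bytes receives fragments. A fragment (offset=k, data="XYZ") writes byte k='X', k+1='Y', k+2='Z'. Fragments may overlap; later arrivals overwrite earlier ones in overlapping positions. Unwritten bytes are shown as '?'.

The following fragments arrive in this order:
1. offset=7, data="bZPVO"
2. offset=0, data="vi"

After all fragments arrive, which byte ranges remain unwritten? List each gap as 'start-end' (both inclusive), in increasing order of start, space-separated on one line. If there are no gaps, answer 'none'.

Fragment 1: offset=7 len=5
Fragment 2: offset=0 len=2
Gaps: 2-6 12-13

Answer: 2-6 12-13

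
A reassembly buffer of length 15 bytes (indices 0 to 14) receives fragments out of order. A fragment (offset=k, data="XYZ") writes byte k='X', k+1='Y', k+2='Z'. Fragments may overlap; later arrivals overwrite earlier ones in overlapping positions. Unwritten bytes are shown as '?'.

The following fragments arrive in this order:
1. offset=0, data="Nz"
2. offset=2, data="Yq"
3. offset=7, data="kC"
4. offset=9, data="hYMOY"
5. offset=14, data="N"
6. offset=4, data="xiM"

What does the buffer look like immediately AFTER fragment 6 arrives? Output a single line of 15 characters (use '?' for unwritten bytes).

Answer: NzYqxiMkChYMOYN

Derivation:
Fragment 1: offset=0 data="Nz" -> buffer=Nz?????????????
Fragment 2: offset=2 data="Yq" -> buffer=NzYq???????????
Fragment 3: offset=7 data="kC" -> buffer=NzYq???kC??????
Fragment 4: offset=9 data="hYMOY" -> buffer=NzYq???kChYMOY?
Fragment 5: offset=14 data="N" -> buffer=NzYq???kChYMOYN
Fragment 6: offset=4 data="xiM" -> buffer=NzYqxiMkChYMOYN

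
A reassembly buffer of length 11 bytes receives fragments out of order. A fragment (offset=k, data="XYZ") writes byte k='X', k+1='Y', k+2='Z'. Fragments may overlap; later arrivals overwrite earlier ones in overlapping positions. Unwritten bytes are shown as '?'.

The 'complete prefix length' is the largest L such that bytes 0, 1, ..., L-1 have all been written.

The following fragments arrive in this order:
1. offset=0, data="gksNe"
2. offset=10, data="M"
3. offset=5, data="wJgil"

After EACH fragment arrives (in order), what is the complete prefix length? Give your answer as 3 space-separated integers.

Fragment 1: offset=0 data="gksNe" -> buffer=gksNe?????? -> prefix_len=5
Fragment 2: offset=10 data="M" -> buffer=gksNe?????M -> prefix_len=5
Fragment 3: offset=5 data="wJgil" -> buffer=gksNewJgilM -> prefix_len=11

Answer: 5 5 11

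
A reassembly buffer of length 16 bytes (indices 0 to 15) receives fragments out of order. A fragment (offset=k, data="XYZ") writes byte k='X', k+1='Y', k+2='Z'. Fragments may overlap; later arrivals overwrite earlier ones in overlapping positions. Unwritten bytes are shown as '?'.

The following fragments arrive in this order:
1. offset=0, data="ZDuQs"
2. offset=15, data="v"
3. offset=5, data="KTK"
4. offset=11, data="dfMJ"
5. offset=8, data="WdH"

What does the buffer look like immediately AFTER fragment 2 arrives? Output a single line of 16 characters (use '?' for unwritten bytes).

Fragment 1: offset=0 data="ZDuQs" -> buffer=ZDuQs???????????
Fragment 2: offset=15 data="v" -> buffer=ZDuQs??????????v

Answer: ZDuQs??????????v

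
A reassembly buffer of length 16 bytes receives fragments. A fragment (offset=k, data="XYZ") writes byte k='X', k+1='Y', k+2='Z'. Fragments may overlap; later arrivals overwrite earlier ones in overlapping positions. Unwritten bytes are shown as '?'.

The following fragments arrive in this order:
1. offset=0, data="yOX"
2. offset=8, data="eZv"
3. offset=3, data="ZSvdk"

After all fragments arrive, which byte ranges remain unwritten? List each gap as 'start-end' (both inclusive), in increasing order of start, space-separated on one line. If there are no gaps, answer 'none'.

Answer: 11-15

Derivation:
Fragment 1: offset=0 len=3
Fragment 2: offset=8 len=3
Fragment 3: offset=3 len=5
Gaps: 11-15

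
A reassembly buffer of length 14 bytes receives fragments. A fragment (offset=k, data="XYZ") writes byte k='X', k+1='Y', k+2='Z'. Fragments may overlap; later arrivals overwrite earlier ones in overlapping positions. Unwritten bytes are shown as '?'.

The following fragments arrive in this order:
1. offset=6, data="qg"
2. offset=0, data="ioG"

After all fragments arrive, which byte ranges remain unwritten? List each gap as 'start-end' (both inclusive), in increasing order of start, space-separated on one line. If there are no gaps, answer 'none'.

Fragment 1: offset=6 len=2
Fragment 2: offset=0 len=3
Gaps: 3-5 8-13

Answer: 3-5 8-13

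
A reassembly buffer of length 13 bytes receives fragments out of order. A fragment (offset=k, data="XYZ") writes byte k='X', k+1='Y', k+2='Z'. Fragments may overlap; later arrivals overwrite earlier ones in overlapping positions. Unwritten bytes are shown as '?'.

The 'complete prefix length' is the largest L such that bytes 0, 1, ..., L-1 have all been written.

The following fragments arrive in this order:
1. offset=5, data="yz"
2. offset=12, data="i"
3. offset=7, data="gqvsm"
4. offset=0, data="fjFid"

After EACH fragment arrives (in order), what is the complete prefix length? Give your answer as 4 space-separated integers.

Fragment 1: offset=5 data="yz" -> buffer=?????yz?????? -> prefix_len=0
Fragment 2: offset=12 data="i" -> buffer=?????yz?????i -> prefix_len=0
Fragment 3: offset=7 data="gqvsm" -> buffer=?????yzgqvsmi -> prefix_len=0
Fragment 4: offset=0 data="fjFid" -> buffer=fjFidyzgqvsmi -> prefix_len=13

Answer: 0 0 0 13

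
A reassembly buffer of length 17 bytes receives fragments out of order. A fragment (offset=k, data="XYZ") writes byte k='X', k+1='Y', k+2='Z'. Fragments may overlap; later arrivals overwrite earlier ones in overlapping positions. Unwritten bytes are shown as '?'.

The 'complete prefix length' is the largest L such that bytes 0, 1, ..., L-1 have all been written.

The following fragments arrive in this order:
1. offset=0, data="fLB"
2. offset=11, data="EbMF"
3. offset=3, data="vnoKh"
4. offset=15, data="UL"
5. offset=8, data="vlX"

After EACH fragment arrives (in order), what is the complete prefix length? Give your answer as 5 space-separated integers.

Fragment 1: offset=0 data="fLB" -> buffer=fLB?????????????? -> prefix_len=3
Fragment 2: offset=11 data="EbMF" -> buffer=fLB????????EbMF?? -> prefix_len=3
Fragment 3: offset=3 data="vnoKh" -> buffer=fLBvnoKh???EbMF?? -> prefix_len=8
Fragment 4: offset=15 data="UL" -> buffer=fLBvnoKh???EbMFUL -> prefix_len=8
Fragment 5: offset=8 data="vlX" -> buffer=fLBvnoKhvlXEbMFUL -> prefix_len=17

Answer: 3 3 8 8 17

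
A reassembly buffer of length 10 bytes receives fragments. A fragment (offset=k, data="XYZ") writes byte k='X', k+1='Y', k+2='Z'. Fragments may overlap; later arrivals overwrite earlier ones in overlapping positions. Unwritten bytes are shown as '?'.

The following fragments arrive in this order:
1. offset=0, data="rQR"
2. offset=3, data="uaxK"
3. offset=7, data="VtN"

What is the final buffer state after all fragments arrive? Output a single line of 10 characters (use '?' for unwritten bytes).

Fragment 1: offset=0 data="rQR" -> buffer=rQR???????
Fragment 2: offset=3 data="uaxK" -> buffer=rQRuaxK???
Fragment 3: offset=7 data="VtN" -> buffer=rQRuaxKVtN

Answer: rQRuaxKVtN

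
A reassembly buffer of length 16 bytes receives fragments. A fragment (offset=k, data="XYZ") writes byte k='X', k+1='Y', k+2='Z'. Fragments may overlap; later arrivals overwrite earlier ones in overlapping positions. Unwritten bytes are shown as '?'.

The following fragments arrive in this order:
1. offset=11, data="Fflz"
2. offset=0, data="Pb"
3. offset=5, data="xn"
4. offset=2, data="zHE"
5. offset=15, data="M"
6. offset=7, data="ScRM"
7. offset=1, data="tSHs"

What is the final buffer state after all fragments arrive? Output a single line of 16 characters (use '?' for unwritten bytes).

Answer: PtSHsxnScRMFflzM

Derivation:
Fragment 1: offset=11 data="Fflz" -> buffer=???????????Fflz?
Fragment 2: offset=0 data="Pb" -> buffer=Pb?????????Fflz?
Fragment 3: offset=5 data="xn" -> buffer=Pb???xn????Fflz?
Fragment 4: offset=2 data="zHE" -> buffer=PbzHExn????Fflz?
Fragment 5: offset=15 data="M" -> buffer=PbzHExn????FflzM
Fragment 6: offset=7 data="ScRM" -> buffer=PbzHExnScRMFflzM
Fragment 7: offset=1 data="tSHs" -> buffer=PtSHsxnScRMFflzM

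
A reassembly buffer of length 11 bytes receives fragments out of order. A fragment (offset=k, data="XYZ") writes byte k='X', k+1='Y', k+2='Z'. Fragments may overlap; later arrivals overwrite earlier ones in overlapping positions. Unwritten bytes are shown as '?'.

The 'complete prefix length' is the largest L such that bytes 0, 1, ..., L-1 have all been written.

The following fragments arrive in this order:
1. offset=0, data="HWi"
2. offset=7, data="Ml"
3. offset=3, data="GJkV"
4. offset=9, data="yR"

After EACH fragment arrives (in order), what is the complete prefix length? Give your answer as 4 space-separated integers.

Answer: 3 3 9 11

Derivation:
Fragment 1: offset=0 data="HWi" -> buffer=HWi???????? -> prefix_len=3
Fragment 2: offset=7 data="Ml" -> buffer=HWi????Ml?? -> prefix_len=3
Fragment 3: offset=3 data="GJkV" -> buffer=HWiGJkVMl?? -> prefix_len=9
Fragment 4: offset=9 data="yR" -> buffer=HWiGJkVMlyR -> prefix_len=11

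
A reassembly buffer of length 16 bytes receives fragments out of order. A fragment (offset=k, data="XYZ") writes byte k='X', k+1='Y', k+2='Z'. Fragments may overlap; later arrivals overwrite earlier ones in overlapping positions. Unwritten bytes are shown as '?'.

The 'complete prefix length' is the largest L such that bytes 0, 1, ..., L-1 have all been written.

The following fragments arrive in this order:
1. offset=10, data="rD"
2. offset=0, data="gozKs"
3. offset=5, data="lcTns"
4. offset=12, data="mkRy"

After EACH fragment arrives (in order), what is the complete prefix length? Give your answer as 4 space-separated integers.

Answer: 0 5 12 16

Derivation:
Fragment 1: offset=10 data="rD" -> buffer=??????????rD???? -> prefix_len=0
Fragment 2: offset=0 data="gozKs" -> buffer=gozKs?????rD???? -> prefix_len=5
Fragment 3: offset=5 data="lcTns" -> buffer=gozKslcTnsrD???? -> prefix_len=12
Fragment 4: offset=12 data="mkRy" -> buffer=gozKslcTnsrDmkRy -> prefix_len=16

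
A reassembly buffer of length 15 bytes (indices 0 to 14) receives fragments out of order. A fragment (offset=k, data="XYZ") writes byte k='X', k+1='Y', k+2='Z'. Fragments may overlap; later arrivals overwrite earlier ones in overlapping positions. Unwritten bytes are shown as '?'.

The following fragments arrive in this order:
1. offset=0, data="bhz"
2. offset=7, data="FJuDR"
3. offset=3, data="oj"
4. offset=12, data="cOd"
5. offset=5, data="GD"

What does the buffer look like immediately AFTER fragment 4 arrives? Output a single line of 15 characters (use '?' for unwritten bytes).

Answer: bhzoj??FJuDRcOd

Derivation:
Fragment 1: offset=0 data="bhz" -> buffer=bhz????????????
Fragment 2: offset=7 data="FJuDR" -> buffer=bhz????FJuDR???
Fragment 3: offset=3 data="oj" -> buffer=bhzoj??FJuDR???
Fragment 4: offset=12 data="cOd" -> buffer=bhzoj??FJuDRcOd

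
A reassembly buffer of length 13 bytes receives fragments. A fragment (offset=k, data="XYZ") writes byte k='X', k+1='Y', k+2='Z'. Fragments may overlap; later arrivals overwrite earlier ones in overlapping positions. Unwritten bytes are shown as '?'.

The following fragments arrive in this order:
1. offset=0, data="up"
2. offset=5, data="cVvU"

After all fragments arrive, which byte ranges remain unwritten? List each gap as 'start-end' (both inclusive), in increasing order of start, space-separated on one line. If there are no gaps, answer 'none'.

Answer: 2-4 9-12

Derivation:
Fragment 1: offset=0 len=2
Fragment 2: offset=5 len=4
Gaps: 2-4 9-12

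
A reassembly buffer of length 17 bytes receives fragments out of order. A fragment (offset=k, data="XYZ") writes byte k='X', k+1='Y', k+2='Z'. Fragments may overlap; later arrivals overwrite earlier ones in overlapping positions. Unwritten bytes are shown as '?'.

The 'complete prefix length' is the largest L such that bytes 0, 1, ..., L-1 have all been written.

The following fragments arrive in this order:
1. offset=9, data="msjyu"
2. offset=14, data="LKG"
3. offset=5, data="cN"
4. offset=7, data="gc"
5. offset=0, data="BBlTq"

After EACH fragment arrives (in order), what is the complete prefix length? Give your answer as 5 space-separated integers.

Answer: 0 0 0 0 17

Derivation:
Fragment 1: offset=9 data="msjyu" -> buffer=?????????msjyu??? -> prefix_len=0
Fragment 2: offset=14 data="LKG" -> buffer=?????????msjyuLKG -> prefix_len=0
Fragment 3: offset=5 data="cN" -> buffer=?????cN??msjyuLKG -> prefix_len=0
Fragment 4: offset=7 data="gc" -> buffer=?????cNgcmsjyuLKG -> prefix_len=0
Fragment 5: offset=0 data="BBlTq" -> buffer=BBlTqcNgcmsjyuLKG -> prefix_len=17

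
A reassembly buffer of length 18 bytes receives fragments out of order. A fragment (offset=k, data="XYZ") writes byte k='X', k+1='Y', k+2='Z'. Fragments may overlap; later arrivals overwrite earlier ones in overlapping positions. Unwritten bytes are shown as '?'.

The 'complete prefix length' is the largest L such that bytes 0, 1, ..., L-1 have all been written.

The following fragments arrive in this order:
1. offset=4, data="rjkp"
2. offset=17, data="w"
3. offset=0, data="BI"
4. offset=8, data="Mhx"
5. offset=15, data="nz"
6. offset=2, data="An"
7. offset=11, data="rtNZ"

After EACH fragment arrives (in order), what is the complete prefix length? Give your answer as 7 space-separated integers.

Fragment 1: offset=4 data="rjkp" -> buffer=????rjkp?????????? -> prefix_len=0
Fragment 2: offset=17 data="w" -> buffer=????rjkp?????????w -> prefix_len=0
Fragment 3: offset=0 data="BI" -> buffer=BI??rjkp?????????w -> prefix_len=2
Fragment 4: offset=8 data="Mhx" -> buffer=BI??rjkpMhx??????w -> prefix_len=2
Fragment 5: offset=15 data="nz" -> buffer=BI??rjkpMhx????nzw -> prefix_len=2
Fragment 6: offset=2 data="An" -> buffer=BIAnrjkpMhx????nzw -> prefix_len=11
Fragment 7: offset=11 data="rtNZ" -> buffer=BIAnrjkpMhxrtNZnzw -> prefix_len=18

Answer: 0 0 2 2 2 11 18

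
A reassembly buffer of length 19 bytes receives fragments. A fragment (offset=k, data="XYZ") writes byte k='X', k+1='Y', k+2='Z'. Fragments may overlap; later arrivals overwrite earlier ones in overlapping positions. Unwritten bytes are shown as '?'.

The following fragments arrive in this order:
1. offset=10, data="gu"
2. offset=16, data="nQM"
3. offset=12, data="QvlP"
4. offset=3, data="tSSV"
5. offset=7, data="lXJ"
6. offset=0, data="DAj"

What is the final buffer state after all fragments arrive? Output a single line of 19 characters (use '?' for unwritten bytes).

Answer: DAjtSSVlXJguQvlPnQM

Derivation:
Fragment 1: offset=10 data="gu" -> buffer=??????????gu???????
Fragment 2: offset=16 data="nQM" -> buffer=??????????gu????nQM
Fragment 3: offset=12 data="QvlP" -> buffer=??????????guQvlPnQM
Fragment 4: offset=3 data="tSSV" -> buffer=???tSSV???guQvlPnQM
Fragment 5: offset=7 data="lXJ" -> buffer=???tSSVlXJguQvlPnQM
Fragment 6: offset=0 data="DAj" -> buffer=DAjtSSVlXJguQvlPnQM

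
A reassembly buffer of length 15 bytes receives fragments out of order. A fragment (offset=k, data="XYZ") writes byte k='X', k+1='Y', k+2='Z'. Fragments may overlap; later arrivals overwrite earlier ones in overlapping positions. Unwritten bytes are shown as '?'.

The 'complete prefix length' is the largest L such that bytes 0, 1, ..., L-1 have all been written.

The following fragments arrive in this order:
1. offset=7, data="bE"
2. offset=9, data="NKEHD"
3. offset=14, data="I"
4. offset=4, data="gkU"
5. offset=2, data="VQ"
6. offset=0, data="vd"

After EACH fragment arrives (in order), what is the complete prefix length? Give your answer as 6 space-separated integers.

Answer: 0 0 0 0 0 15

Derivation:
Fragment 1: offset=7 data="bE" -> buffer=???????bE?????? -> prefix_len=0
Fragment 2: offset=9 data="NKEHD" -> buffer=???????bENKEHD? -> prefix_len=0
Fragment 3: offset=14 data="I" -> buffer=???????bENKEHDI -> prefix_len=0
Fragment 4: offset=4 data="gkU" -> buffer=????gkUbENKEHDI -> prefix_len=0
Fragment 5: offset=2 data="VQ" -> buffer=??VQgkUbENKEHDI -> prefix_len=0
Fragment 6: offset=0 data="vd" -> buffer=vdVQgkUbENKEHDI -> prefix_len=15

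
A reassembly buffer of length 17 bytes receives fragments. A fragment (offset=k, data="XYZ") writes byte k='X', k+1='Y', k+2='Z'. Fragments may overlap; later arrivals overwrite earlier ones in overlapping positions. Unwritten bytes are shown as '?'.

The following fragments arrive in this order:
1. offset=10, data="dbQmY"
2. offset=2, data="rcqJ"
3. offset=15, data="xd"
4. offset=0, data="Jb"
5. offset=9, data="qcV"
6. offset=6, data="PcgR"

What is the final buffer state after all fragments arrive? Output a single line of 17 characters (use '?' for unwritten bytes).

Answer: JbrcqJPcgRcVQmYxd

Derivation:
Fragment 1: offset=10 data="dbQmY" -> buffer=??????????dbQmY??
Fragment 2: offset=2 data="rcqJ" -> buffer=??rcqJ????dbQmY??
Fragment 3: offset=15 data="xd" -> buffer=??rcqJ????dbQmYxd
Fragment 4: offset=0 data="Jb" -> buffer=JbrcqJ????dbQmYxd
Fragment 5: offset=9 data="qcV" -> buffer=JbrcqJ???qcVQmYxd
Fragment 6: offset=6 data="PcgR" -> buffer=JbrcqJPcgRcVQmYxd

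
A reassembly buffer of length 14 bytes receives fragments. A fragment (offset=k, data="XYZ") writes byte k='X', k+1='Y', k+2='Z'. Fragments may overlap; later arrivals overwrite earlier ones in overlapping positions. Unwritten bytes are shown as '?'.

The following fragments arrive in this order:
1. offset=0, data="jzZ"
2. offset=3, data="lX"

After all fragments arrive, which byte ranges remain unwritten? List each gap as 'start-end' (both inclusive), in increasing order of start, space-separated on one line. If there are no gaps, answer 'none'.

Answer: 5-13

Derivation:
Fragment 1: offset=0 len=3
Fragment 2: offset=3 len=2
Gaps: 5-13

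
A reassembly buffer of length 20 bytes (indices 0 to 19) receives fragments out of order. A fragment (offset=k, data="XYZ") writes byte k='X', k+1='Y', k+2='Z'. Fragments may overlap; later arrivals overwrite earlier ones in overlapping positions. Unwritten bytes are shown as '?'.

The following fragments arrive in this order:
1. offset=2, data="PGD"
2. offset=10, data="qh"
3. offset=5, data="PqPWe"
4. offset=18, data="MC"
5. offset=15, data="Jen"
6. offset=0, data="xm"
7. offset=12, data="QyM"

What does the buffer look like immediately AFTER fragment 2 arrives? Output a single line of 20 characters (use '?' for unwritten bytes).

Fragment 1: offset=2 data="PGD" -> buffer=??PGD???????????????
Fragment 2: offset=10 data="qh" -> buffer=??PGD?????qh????????

Answer: ??PGD?????qh????????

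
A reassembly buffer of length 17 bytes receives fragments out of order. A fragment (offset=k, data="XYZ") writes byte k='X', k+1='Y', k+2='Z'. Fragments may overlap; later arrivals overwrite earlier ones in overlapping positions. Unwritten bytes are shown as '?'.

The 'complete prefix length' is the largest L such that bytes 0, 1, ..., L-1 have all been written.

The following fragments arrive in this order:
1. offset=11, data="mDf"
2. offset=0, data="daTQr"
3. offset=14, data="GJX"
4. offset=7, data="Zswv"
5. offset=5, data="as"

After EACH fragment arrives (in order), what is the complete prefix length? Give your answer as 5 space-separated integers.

Fragment 1: offset=11 data="mDf" -> buffer=???????????mDf??? -> prefix_len=0
Fragment 2: offset=0 data="daTQr" -> buffer=daTQr??????mDf??? -> prefix_len=5
Fragment 3: offset=14 data="GJX" -> buffer=daTQr??????mDfGJX -> prefix_len=5
Fragment 4: offset=7 data="Zswv" -> buffer=daTQr??ZswvmDfGJX -> prefix_len=5
Fragment 5: offset=5 data="as" -> buffer=daTQrasZswvmDfGJX -> prefix_len=17

Answer: 0 5 5 5 17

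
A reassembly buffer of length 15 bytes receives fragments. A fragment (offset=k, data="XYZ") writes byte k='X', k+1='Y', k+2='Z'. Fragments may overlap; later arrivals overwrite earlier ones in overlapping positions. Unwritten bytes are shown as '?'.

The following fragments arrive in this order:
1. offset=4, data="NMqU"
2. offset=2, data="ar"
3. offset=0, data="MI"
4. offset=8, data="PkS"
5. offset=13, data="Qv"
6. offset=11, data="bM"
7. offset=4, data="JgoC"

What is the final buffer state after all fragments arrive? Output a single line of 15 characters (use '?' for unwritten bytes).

Answer: MIarJgoCPkSbMQv

Derivation:
Fragment 1: offset=4 data="NMqU" -> buffer=????NMqU???????
Fragment 2: offset=2 data="ar" -> buffer=??arNMqU???????
Fragment 3: offset=0 data="MI" -> buffer=MIarNMqU???????
Fragment 4: offset=8 data="PkS" -> buffer=MIarNMqUPkS????
Fragment 5: offset=13 data="Qv" -> buffer=MIarNMqUPkS??Qv
Fragment 6: offset=11 data="bM" -> buffer=MIarNMqUPkSbMQv
Fragment 7: offset=4 data="JgoC" -> buffer=MIarJgoCPkSbMQv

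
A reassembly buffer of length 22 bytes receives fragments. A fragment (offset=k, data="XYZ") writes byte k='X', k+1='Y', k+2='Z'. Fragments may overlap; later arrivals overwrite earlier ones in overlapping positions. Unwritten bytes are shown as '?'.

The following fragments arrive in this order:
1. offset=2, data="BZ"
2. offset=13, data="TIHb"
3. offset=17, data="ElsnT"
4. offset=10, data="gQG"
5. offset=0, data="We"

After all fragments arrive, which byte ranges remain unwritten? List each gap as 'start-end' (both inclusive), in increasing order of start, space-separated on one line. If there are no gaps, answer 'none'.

Fragment 1: offset=2 len=2
Fragment 2: offset=13 len=4
Fragment 3: offset=17 len=5
Fragment 4: offset=10 len=3
Fragment 5: offset=0 len=2
Gaps: 4-9

Answer: 4-9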